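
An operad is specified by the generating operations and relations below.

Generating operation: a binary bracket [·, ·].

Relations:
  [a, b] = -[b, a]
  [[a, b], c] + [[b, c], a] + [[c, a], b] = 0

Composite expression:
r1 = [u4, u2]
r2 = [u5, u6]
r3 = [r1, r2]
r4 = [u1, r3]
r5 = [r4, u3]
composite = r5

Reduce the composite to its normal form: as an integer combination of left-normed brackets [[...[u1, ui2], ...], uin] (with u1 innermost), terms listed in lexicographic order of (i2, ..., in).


Skip Jacobi rewriting: expand, keep u1-initial words, read off terms.
Composite bracket: [[u1, [[u4, u2], [u5, u6]]], u3]
Applying ab - ba throughout gives 32 signed words (2^5 = 32).
Collect the words opening with u1:
  the word u1u2u4u5u6u3 carries sign -1 and contributes -[[[[[u1, u2], u4], u5], u6], u3]
  the word u1u2u4u6u5u3 carries sign +1 and contributes +[[[[[u1, u2], u4], u6], u5], u3]
  the word u1u4u2u5u6u3 carries sign +1 and contributes +[[[[[u1, u4], u2], u5], u6], u3]
  the word u1u4u2u6u5u3 carries sign -1 and contributes -[[[[[u1, u4], u2], u6], u5], u3]
  the word u1u5u6u2u4u3 carries sign +1 and contributes +[[[[[u1, u5], u6], u2], u4], u3]
  the word u1u5u6u4u2u3 carries sign -1 and contributes -[[[[[u1, u5], u6], u4], u2], u3]
  the word u1u6u5u2u4u3 carries sign -1 and contributes -[[[[[u1, u6], u5], u2], u4], u3]
  the word u1u6u5u4u2u3 carries sign +1 and contributes +[[[[[u1, u6], u5], u4], u2], u3]

-[[[[[u1, u2], u4], u5], u6], u3] + [[[[[u1, u2], u4], u6], u5], u3] + [[[[[u1, u4], u2], u5], u6], u3] - [[[[[u1, u4], u2], u6], u5], u3] + [[[[[u1, u5], u6], u2], u4], u3] - [[[[[u1, u5], u6], u4], u2], u3] - [[[[[u1, u6], u5], u2], u4], u3] + [[[[[u1, u6], u5], u4], u2], u3]


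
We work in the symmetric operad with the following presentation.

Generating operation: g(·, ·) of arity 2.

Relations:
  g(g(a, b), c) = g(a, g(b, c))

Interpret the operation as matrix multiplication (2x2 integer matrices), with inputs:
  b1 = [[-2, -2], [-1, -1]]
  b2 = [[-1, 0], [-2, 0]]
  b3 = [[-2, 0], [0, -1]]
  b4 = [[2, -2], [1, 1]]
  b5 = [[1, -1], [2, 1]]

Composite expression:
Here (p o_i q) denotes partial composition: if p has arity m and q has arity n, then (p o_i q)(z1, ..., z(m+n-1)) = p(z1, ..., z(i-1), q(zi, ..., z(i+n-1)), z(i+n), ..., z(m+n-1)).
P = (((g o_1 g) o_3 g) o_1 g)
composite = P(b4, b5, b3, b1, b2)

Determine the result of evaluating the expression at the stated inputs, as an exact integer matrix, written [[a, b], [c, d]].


[[36, 0], [-36, 0]]

g(b4, b5) = [[-2, -4], [3, 0]]
g(g(b4, b5), b3) = [[4, 4], [-6, 0]]
g(b1, b2) = [[6, 0], [3, 0]]
g(g(g(b4, b5), b3), g(b1, b2)) = [[36, 0], [-36, 0]]


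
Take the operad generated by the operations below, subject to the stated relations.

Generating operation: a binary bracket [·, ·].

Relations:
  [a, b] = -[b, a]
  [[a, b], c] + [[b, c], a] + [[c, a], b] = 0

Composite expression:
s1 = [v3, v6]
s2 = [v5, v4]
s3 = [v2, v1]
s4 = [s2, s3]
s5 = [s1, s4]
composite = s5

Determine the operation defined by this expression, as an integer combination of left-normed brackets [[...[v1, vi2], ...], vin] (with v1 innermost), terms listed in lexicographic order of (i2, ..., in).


[[[[[v1, v2], v4], v5], v3], v6] - [[[[[v1, v2], v4], v5], v6], v3] - [[[[[v1, v2], v5], v4], v3], v6] + [[[[[v1, v2], v5], v4], v6], v3]

Expand each bracket as ab - ba; the v1-initial words give the coefficients.
Composite bracket: [[v3, v6], [[v5, v4], [v2, v1]]]
Expanding via [a, b] = ab - ba: 32 signed words (2^5 = 32).
Collect the words opening with v1:
  word v1v2v4v5v3v6 has sign +1, contributing +[[[[[v1, v2], v4], v5], v3], v6]
  word v1v2v4v5v6v3 has sign -1, contributing -[[[[[v1, v2], v4], v5], v6], v3]
  word v1v2v5v4v3v6 has sign -1, contributing -[[[[[v1, v2], v5], v4], v3], v6]
  word v1v2v5v4v6v3 has sign +1, contributing +[[[[[v1, v2], v5], v4], v6], v3]


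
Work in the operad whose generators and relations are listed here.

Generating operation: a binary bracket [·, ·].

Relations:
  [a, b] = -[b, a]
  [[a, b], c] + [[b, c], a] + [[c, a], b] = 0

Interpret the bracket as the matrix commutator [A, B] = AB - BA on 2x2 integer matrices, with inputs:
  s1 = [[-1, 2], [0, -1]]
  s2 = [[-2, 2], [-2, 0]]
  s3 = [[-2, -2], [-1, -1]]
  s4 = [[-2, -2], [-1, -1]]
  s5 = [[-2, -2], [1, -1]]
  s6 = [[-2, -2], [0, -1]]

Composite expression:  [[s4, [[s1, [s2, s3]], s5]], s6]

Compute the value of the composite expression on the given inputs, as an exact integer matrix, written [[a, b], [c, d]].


[[-96, -24], [48, 96]]


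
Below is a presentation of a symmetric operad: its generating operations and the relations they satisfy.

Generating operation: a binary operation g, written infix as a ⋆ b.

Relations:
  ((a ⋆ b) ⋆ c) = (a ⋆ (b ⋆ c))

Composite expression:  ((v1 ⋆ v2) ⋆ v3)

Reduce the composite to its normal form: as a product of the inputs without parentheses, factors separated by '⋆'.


v1 ⋆ v2 ⋆ v3

The g-tree's shape is irrelevant; the v-reading-order decides.
(v1 ⋆ v2) linearizes to v1 ⋆ v2
((v1 ⋆ v2) ⋆ v3) linearizes to v1 ⋆ v2 ⋆ v3


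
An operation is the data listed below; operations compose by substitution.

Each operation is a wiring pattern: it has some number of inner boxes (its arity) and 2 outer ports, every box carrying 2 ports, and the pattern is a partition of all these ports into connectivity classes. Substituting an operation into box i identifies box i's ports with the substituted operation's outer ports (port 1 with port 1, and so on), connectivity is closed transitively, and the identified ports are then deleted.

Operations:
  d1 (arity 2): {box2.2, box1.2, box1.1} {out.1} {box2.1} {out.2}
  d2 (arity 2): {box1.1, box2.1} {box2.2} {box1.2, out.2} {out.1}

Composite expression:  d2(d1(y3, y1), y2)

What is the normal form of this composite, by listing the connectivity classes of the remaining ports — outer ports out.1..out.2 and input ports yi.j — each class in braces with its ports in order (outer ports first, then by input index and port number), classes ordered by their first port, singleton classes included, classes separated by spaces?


{out.1} {out.2} {y1.1} {y1.2, y3.1, y3.2} {y2.1} {y2.2}


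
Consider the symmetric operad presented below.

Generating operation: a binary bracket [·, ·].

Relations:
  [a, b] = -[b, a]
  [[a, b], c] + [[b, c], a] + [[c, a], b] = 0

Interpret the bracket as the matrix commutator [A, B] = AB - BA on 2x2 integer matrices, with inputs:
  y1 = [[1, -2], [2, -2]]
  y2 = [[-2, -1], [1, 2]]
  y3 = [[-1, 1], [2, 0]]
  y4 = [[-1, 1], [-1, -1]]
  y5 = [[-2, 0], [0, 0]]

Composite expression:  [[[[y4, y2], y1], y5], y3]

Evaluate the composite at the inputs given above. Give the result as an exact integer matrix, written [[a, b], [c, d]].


[[-24, -24], [24, 24]]


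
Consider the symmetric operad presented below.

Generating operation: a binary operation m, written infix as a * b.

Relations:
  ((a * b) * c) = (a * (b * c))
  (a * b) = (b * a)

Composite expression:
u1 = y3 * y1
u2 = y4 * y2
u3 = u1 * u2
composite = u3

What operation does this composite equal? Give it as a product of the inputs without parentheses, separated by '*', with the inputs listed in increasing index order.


Shape and order are irrelevant to m; the y-input set decides.
(y3 * y1) reduces to y3 * y1
(y4 * y2) reduces to y4 * y2
((y3 * y1) * (y4 * y2)) reduces to y3 * y1 * y4 * y2
rearranged into index order: y1 * y2 * y3 * y4

y1 * y2 * y3 * y4


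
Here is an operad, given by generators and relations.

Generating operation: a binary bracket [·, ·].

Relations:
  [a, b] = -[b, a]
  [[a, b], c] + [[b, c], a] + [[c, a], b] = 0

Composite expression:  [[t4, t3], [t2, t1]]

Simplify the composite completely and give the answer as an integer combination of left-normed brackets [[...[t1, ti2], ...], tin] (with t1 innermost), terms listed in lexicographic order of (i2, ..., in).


-[[[t1, t2], t3], t4] + [[[t1, t2], t4], t3]

In the tensor algebra, words opening t1 carry the t1-anchored form.
Composite bracket: [[t4, t3], [t2, t1]]
Under [a, b] = ab - ba we get 8 signed associative words (2^3 = 8).
The t1-initial words carry the normal form:
  word t1t2t3t4 has sign -1, contributing -[[[t1, t2], t3], t4]
  word t1t2t4t3 has sign +1, contributing +[[[t1, t2], t4], t3]


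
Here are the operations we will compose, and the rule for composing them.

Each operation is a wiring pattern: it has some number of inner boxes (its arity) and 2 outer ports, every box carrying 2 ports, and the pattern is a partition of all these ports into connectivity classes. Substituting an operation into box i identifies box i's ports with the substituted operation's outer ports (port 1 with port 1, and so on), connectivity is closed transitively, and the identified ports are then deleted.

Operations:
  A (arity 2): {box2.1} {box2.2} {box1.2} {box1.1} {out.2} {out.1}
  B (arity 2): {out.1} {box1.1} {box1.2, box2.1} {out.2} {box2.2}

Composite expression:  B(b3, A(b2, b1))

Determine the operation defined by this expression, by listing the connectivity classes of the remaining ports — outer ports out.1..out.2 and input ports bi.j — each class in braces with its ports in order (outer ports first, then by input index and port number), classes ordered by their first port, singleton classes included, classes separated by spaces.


Reachability decides: close wires over B-identified ports.
A over (b2, b1) gives {out.1} {out.2} {b1.1} {b1.2} {b2.1} {b2.2}, out.j being that stage's outer ports
B over (b3, b2, b1) gives {out.1} {out.2} {b1.1} {b1.2} {b2.1} {b2.2} {b3.1} {b3.2}, out.j being that stage's outer ports

{out.1} {out.2} {b1.1} {b1.2} {b2.1} {b2.2} {b3.1} {b3.2}


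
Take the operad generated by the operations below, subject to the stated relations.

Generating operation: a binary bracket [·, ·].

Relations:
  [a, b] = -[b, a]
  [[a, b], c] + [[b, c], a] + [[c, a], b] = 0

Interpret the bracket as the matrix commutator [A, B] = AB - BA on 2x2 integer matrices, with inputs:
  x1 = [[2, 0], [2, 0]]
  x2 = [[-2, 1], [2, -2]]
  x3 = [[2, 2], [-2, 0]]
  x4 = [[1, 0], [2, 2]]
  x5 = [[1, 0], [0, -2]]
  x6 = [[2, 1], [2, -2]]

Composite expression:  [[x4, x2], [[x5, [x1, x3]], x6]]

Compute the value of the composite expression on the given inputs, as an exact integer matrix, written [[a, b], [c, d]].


[[192, 288], [-192, -192]]

[x4, x2] = [[-2, -1], [2, 2]]
[x1, x3] = [[-4, 4], [8, 4]]
[x5, [x1, x3]] = [[0, 12], [-24, 0]]
[[x5, [x1, x3]], x6] = [[48, -48], [-96, -48]]
[[x4, x2], [[x5, [x1, x3]], x6]] = [[192, 288], [-192, -192]]


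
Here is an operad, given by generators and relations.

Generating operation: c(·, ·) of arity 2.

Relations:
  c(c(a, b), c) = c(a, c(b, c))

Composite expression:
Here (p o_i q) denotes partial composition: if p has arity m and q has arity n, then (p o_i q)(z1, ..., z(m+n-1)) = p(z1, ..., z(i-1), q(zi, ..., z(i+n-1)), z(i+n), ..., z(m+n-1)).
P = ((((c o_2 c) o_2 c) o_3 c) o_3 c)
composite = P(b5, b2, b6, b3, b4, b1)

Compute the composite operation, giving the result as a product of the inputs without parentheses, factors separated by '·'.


Every regrouping of c is equal, so read the b-inputs in written order.
c(b6, b3) flattens to b6 · b3
c(c(b6, b3), b4) flattens to b6 · b3 · b4
c(b2, c(c(b6, b3), b4)) flattens to b2 · b6 · b3 · b4
c(c(b2, c(c(b6, b3), b4)), b1) flattens to b2 · b6 · b3 · b4 · b1
c(b5, c(c(b2, c(c(b6, b3), b4)), b1)) flattens to b5 · b2 · b6 · b3 · b4 · b1

b5 · b2 · b6 · b3 · b4 · b1


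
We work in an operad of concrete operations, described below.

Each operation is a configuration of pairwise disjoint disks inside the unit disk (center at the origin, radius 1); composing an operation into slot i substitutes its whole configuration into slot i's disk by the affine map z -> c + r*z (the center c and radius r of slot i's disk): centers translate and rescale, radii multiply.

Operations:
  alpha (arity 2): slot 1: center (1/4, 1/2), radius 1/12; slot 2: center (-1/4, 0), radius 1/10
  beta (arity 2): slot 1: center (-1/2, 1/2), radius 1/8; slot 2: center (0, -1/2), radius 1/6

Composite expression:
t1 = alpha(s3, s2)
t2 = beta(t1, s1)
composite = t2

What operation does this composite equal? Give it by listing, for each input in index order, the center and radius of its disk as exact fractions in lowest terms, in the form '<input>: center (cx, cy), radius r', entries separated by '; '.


s1: center (0, -1/2), radius 1/6; s2: center (-17/32, 1/2), radius 1/80; s3: center (-15/32, 9/16), radius 1/96

Only the slot chain above each s matters under beta; compose those maps.
input s3: applying the 2 nested substitutions gives center (-15/32, 9/16), radius 1/96
input s2: applying the 2 nested substitutions gives center (-17/32, 1/2), radius 1/80
input s1: applying the 1 nested substitution gives center (0, -1/2), radius 1/6


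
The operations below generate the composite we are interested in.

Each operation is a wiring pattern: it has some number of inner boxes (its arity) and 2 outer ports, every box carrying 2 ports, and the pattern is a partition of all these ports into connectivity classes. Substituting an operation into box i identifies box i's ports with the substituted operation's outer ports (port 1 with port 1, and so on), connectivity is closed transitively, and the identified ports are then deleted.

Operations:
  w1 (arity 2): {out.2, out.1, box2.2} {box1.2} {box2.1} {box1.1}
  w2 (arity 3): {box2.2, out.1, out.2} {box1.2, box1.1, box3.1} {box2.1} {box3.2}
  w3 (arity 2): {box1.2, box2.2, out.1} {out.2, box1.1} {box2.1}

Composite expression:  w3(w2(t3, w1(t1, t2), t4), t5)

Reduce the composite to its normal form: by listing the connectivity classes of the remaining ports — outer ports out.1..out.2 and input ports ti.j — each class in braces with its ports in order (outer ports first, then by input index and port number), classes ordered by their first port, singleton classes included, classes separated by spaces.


{out.1, out.2, t2.2, t5.2} {t1.1} {t1.2} {t2.1} {t3.1, t3.2, t4.1} {t4.2} {t5.1}

Connectivity passes through glued w3-boundaries; trace each wire chain.
through w1, on inputs (t1, t2): {out.1, out.2, t2.2} {t1.1} {t1.2} {t2.1} (out.j = stage outer ports)
through w2, on inputs (t3, t1, t2, t4): {out.1, out.2, t2.2} {t1.1} {t1.2} {t2.1} {t3.1, t3.2, t4.1} {t4.2} (out.j = stage outer ports)
through w3, on inputs (t3, t1, t2, t4, t5): {out.1, out.2, t2.2, t5.2} {t1.1} {t1.2} {t2.1} {t3.1, t3.2, t4.1} {t4.2} {t5.1} (out.j = stage outer ports)


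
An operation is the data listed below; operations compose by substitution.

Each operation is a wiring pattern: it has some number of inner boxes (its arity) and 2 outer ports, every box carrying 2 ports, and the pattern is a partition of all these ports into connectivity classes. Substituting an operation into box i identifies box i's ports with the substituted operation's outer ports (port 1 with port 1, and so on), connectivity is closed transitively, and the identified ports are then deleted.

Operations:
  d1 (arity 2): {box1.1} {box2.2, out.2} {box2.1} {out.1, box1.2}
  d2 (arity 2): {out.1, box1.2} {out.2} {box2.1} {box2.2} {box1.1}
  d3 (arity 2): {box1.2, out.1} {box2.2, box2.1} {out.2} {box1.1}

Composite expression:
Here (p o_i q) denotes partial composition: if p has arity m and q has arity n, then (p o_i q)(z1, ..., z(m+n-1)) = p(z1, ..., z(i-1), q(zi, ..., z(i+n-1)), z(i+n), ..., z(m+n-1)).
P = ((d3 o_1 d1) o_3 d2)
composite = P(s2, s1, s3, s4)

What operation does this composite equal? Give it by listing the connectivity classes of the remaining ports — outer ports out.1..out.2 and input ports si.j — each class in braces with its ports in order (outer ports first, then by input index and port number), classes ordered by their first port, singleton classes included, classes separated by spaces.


{out.1, s1.2} {out.2} {s1.1} {s2.1} {s2.2} {s3.1} {s3.2} {s4.1} {s4.2}

Reachability decides: close wires over d3-identified ports.
through d1, on inputs (s2, s1): {out.1, s2.2} {out.2, s1.2} {s1.1} {s2.1} (out.j = stage outer ports)
through d2, on inputs (s3, s4): {out.1, s3.2} {out.2} {s3.1} {s4.1} {s4.2} (out.j = stage outer ports)
through d3, on inputs (s2, s1, s3, s4): {out.1, s1.2} {out.2} {s1.1} {s2.1} {s2.2} {s3.1} {s3.2} {s4.1} {s4.2} (out.j = stage outer ports)


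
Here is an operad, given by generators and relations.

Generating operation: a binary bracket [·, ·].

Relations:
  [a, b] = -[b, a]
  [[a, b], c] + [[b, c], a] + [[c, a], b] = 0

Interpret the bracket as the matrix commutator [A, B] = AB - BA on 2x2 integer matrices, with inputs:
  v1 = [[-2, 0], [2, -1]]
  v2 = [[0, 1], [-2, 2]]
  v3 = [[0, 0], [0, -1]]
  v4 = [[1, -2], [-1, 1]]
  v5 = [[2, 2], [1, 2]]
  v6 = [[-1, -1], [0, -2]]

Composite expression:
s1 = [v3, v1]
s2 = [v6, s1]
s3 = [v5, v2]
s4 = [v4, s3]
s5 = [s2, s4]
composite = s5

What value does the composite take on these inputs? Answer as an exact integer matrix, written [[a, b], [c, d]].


[[40, -80], [-8, -40]]

[v3, v1] = [[0, 0], [-2, 0]]
[v6, [v3, v1]] = [[2, 0], [2, -2]]
[v5, v2] = [[-5, 4], [-2, 5]]
[v4, [v5, v2]] = [[8, -20], [10, -8]]
[[v6, [v3, v1]], [v4, [v5, v2]]] = [[40, -80], [-8, -40]]


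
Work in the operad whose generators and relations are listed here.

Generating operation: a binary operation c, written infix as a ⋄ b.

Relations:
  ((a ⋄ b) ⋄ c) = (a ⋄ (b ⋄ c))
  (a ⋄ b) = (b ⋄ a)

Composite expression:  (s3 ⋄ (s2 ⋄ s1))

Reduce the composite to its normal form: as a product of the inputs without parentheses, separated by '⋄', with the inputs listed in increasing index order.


With c associative and commutative, the s-input set is all that matters.
(s2 ⋄ s1) unparenthesizes to s2 ⋄ s1
(s3 ⋄ (s2 ⋄ s1)) unparenthesizes to s3 ⋄ s2 ⋄ s1
commutativity sorts the factors: s1 ⋄ s2 ⋄ s3

s1 ⋄ s2 ⋄ s3


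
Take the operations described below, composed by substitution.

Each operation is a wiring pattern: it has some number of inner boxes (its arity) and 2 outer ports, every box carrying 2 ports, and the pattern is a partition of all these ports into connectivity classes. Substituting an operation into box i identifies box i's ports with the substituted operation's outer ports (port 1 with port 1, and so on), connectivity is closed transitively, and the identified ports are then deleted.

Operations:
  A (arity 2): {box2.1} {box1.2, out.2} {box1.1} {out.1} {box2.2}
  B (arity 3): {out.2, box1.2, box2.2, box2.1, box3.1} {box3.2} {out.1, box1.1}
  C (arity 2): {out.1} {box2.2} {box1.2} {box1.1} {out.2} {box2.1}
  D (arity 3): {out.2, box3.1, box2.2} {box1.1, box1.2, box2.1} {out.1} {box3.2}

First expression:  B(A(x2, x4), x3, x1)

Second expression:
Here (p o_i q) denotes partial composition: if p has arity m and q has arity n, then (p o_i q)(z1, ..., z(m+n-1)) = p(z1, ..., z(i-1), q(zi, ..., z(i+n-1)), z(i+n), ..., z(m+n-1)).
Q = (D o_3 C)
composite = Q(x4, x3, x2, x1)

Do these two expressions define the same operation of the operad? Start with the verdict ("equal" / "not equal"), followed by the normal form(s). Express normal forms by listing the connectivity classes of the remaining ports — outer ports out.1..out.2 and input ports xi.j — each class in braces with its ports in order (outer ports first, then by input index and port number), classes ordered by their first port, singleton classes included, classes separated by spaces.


not equal — first {out.1} {out.2, x1.1, x2.2, x3.1, x3.2} {x1.2} {x2.1} {x4.1} {x4.2}, second {out.1} {out.2, x3.2} {x1.1} {x1.2} {x2.1} {x2.2} {x3.1, x4.1, x4.2}


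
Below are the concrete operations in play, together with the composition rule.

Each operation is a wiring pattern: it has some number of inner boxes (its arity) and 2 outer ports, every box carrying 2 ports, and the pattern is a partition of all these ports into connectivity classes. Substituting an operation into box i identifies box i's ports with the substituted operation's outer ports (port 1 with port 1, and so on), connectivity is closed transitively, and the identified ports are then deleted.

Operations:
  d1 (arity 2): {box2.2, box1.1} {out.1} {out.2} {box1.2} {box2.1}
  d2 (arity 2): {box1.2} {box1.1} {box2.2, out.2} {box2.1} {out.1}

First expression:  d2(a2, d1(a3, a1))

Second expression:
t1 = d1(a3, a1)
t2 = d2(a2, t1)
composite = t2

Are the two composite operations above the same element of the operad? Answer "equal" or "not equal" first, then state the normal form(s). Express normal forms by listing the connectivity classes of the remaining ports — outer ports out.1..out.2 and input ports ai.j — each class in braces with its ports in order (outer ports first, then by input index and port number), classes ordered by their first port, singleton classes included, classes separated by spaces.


equal; both compose to {out.1} {out.2} {a1.1} {a1.2, a3.1} {a2.1} {a2.2} {a3.2}

The first composite normalizes to {out.1} {out.2} {a1.1} {a1.2, a3.1} {a2.1} {a2.2} {a3.2}
The second composite normalizes to {out.1} {out.2} {a1.1} {a1.2, a3.1} {a2.1} {a2.2} {a3.2}
One common form — equal.


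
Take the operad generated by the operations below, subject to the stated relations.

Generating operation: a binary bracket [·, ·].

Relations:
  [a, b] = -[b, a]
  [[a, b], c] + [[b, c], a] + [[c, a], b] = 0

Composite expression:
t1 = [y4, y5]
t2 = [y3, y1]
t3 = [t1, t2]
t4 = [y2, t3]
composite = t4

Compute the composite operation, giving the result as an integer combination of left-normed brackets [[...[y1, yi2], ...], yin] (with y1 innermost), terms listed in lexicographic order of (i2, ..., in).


-[[[[y1, y3], y4], y5], y2] + [[[[y1, y3], y5], y4], y2]

Left-normed coefficients sit on the y1-initial expansion words.
Composite bracket: [y2, [[y4, y5], [y3, y1]]]
Full expansion: 16 signed words from ab - ba (2^4 = 16).
The y1-initial words carry the normal form:
  from y1y3y4y5y2, sign -1: term -[[[[y1, y3], y4], y5], y2]
  from y1y3y5y4y2, sign +1: term +[[[[y1, y3], y5], y4], y2]


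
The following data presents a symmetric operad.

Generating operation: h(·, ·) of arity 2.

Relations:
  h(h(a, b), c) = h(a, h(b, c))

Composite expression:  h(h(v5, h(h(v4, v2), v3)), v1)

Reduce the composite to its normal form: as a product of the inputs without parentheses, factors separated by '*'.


v5 * v4 * v2 * v3 * v1

Under associativity of h, the answer is the v's in reading order.
h(v4, v2) collapses to v4 * v2
h(h(v4, v2), v3) collapses to v4 * v2 * v3
h(v5, h(h(v4, v2), v3)) collapses to v5 * v4 * v2 * v3
h(h(v5, h(h(v4, v2), v3)), v1) collapses to v5 * v4 * v2 * v3 * v1


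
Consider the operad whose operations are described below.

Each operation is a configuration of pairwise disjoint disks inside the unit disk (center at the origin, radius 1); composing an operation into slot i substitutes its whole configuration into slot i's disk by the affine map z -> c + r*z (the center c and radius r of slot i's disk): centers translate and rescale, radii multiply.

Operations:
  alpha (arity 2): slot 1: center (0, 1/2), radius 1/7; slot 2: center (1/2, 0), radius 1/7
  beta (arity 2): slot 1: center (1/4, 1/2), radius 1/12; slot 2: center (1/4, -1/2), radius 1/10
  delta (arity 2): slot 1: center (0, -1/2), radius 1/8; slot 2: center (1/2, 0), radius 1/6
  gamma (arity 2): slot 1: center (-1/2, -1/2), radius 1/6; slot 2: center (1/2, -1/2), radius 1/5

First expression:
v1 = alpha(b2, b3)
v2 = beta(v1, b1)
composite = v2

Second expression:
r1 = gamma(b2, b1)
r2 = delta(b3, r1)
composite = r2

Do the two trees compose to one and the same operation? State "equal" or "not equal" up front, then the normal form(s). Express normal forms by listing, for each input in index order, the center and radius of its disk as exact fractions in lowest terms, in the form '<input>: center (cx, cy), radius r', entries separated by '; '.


not equal: they reduce to b1: center (1/4, -1/2), radius 1/10; b2: center (1/4, 13/24), radius 1/84; b3: center (7/24, 1/2), radius 1/84 and b1: center (7/12, -1/12), radius 1/30; b2: center (5/12, -1/12), radius 1/36; b3: center (0, -1/2), radius 1/8

The first expression, normalized: b1: center (1/4, -1/2), radius 1/10; b2: center (1/4, 13/24), radius 1/84; b3: center (7/24, 1/2), radius 1/84
The second expression, normalized: b1: center (7/12, -1/12), radius 1/30; b2: center (5/12, -1/12), radius 1/36; b3: center (0, -1/2), radius 1/8
No match — not equal.


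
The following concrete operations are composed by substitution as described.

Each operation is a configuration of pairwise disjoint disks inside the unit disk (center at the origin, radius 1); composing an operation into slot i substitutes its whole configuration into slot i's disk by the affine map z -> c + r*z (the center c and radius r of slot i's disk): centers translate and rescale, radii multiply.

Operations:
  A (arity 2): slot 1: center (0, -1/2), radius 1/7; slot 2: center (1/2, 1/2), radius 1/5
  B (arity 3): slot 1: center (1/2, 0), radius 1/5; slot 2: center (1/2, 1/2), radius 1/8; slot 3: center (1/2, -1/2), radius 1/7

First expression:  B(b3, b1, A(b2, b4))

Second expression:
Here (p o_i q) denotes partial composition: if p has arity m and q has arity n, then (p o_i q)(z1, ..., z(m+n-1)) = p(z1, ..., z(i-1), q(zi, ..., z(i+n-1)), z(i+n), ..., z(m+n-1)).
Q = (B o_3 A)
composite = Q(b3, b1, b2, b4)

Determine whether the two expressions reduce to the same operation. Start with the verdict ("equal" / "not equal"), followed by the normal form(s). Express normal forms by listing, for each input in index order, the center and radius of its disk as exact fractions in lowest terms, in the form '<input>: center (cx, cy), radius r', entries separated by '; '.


equal; the common form is b1: center (1/2, 1/2), radius 1/8; b2: center (1/2, -4/7), radius 1/49; b3: center (1/2, 0), radius 1/5; b4: center (4/7, -3/7), radius 1/35


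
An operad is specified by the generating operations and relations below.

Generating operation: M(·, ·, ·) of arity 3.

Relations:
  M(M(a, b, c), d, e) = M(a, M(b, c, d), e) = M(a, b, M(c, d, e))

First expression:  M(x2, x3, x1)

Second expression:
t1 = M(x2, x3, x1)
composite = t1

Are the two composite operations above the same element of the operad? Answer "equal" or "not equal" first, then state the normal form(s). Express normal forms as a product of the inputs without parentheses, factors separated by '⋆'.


Reducing the first expression gives x2 ⋆ x3 ⋆ x1
Reducing the second expression gives x2 ⋆ x3 ⋆ x1
The forms coincide; equal.

equal; the common form is x2 ⋆ x3 ⋆ x1


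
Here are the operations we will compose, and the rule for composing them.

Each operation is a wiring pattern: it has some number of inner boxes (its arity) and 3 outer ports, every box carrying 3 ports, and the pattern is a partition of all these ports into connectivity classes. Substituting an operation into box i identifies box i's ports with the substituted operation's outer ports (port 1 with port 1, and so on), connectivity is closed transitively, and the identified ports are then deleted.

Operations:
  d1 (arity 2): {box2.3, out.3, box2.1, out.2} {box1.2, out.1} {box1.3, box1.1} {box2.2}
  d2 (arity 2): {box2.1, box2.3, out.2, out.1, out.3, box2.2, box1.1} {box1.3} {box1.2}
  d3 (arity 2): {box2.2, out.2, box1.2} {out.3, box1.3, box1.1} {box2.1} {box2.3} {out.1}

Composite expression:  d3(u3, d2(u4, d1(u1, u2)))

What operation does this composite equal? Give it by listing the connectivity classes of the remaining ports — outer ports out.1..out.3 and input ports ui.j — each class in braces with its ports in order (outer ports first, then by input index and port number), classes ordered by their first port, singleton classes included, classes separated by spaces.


{out.1} {out.2, u1.2, u2.1, u2.3, u3.2, u4.1} {out.3, u3.1, u3.3} {u1.1, u1.3} {u2.2} {u4.2} {u4.3}


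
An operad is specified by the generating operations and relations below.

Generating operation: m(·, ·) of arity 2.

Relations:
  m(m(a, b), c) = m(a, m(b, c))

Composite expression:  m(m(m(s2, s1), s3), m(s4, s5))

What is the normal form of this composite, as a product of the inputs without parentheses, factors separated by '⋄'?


s2 ⋄ s1 ⋄ s3 ⋄ s4 ⋄ s5


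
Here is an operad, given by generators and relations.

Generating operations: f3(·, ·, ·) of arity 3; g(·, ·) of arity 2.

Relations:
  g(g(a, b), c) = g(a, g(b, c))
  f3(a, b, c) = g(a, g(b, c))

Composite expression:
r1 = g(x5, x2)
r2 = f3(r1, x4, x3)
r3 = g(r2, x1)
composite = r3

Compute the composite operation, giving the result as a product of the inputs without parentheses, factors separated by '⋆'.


Every regrouping of g is equal, so read the x-inputs in written order.
g(x5, x2) unparenthesizes to x5 ⋆ x2
f3(g(x5, x2), x4, x3) unparenthesizes to x5 ⋆ x2 ⋆ x4 ⋆ x3
g(f3(g(x5, x2), x4, x3), x1) unparenthesizes to x5 ⋆ x2 ⋆ x4 ⋆ x3 ⋆ x1

x5 ⋆ x2 ⋆ x4 ⋆ x3 ⋆ x1


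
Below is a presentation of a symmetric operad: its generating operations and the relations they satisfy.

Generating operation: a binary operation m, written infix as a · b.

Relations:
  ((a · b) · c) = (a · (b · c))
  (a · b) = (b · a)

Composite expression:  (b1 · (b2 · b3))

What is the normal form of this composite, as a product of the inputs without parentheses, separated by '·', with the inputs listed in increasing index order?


With m associative and commutative, the b-input set is all that matters.
(b2 · b3) spells out as b2 · b3
(b1 · (b2 · b3)) spells out as b1 · b2 · b3
reordering the factors by index: b1 · b2 · b3

b1 · b2 · b3


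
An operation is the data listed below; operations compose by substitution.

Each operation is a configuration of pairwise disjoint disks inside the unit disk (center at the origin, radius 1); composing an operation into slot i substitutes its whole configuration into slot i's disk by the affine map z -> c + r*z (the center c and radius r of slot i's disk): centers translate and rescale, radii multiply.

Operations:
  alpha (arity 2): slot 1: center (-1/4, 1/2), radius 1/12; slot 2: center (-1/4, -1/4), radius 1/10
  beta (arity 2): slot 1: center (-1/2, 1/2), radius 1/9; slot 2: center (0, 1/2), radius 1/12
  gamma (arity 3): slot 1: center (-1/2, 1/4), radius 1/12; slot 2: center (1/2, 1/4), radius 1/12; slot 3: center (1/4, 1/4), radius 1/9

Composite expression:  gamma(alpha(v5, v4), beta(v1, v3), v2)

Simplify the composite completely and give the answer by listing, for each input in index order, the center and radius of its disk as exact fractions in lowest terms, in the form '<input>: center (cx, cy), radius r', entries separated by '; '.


v1: center (11/24, 7/24), radius 1/108; v2: center (1/4, 1/4), radius 1/9; v3: center (1/2, 7/24), radius 1/144; v4: center (-25/48, 11/48), radius 1/120; v5: center (-25/48, 7/24), radius 1/144

Nesting under gamma composes maps z -> c + r*z down each v-path.
input v5: composing its 2 substitution steps yields center (-25/48, 7/24), radius 1/144
input v4: composing its 2 substitution steps yields center (-25/48, 11/48), radius 1/120
input v1: composing its 2 substitution steps yields center (11/24, 7/24), radius 1/108
input v3: composing its 2 substitution steps yields center (1/2, 7/24), radius 1/144
input v2: composing its 1 substitution step yields center (1/4, 1/4), radius 1/9


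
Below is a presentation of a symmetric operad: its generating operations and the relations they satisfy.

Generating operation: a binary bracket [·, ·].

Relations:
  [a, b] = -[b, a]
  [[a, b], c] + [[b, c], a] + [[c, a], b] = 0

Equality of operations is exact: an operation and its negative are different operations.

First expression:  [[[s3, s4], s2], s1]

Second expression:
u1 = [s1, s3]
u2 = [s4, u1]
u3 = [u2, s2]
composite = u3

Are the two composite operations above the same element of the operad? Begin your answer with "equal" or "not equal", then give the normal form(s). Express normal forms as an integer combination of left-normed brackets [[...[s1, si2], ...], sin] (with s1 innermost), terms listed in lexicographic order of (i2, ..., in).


The first composite normalizes to [[[s1, s2], s3], s4] - [[[s1, s2], s4], s3] - [[[s1, s3], s4], s2] + [[[s1, s4], s3], s2]
The second composite normalizes to -[[[s1, s3], s4], s2]
The normal forms differ: not equal.

not equal; first: [[[s1, s2], s3], s4] - [[[s1, s2], s4], s3] - [[[s1, s3], s4], s2] + [[[s1, s4], s3], s2]; second: -[[[s1, s3], s4], s2]


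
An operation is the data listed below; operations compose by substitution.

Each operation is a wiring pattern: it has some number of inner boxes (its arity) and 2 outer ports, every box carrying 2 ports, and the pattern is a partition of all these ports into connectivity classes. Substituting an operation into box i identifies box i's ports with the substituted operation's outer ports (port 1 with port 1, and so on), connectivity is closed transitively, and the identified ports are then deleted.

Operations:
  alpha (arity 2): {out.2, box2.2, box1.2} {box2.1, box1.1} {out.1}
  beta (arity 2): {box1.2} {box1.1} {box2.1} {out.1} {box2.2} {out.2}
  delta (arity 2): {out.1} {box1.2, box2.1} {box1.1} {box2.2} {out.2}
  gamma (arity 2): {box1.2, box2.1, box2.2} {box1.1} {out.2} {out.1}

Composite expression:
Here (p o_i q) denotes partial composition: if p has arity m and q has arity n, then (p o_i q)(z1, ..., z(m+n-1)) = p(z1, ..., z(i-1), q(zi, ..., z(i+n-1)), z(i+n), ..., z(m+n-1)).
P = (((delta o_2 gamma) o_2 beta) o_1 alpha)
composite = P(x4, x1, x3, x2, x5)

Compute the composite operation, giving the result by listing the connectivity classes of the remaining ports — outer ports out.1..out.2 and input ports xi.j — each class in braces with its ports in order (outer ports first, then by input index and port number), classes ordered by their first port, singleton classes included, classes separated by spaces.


Reachability decides: close wires over delta-identified ports.
the subtree at alpha composes to {out.1} {out.2, x1.2, x4.2} {x1.1, x4.1} on (x4, x1); out.j = own outer ports
the subtree at beta composes to {out.1} {out.2} {x2.1} {x2.2} {x3.1} {x3.2} on (x3, x2); out.j = own outer ports
the subtree at gamma composes to {out.1} {out.2} {x2.1} {x2.2} {x3.1} {x3.2} {x5.1, x5.2} on (x3, x2, x5); out.j = own outer ports
the subtree at delta composes to {out.1} {out.2} {x1.1, x4.1} {x1.2, x4.2} {x2.1} {x2.2} {x3.1} {x3.2} {x5.1, x5.2} on (x4, x1, x3, x2, x5); out.j = own outer ports

{out.1} {out.2} {x1.1, x4.1} {x1.2, x4.2} {x2.1} {x2.2} {x3.1} {x3.2} {x5.1, x5.2}


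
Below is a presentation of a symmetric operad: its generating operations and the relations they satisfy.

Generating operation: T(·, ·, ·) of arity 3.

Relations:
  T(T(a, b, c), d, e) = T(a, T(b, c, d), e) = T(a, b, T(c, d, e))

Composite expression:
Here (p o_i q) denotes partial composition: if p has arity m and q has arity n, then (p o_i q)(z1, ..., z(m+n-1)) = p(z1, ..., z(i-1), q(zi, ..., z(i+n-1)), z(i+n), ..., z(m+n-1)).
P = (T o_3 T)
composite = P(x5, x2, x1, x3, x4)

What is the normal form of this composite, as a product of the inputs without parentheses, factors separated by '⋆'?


Under associativity of T, the answer is the x's in reading order.
T(x1, x3, x4) collapses to x1 ⋆ x3 ⋆ x4
T(x5, x2, T(x1, x3, x4)) collapses to x5 ⋆ x2 ⋆ x1 ⋆ x3 ⋆ x4

x5 ⋆ x2 ⋆ x1 ⋆ x3 ⋆ x4


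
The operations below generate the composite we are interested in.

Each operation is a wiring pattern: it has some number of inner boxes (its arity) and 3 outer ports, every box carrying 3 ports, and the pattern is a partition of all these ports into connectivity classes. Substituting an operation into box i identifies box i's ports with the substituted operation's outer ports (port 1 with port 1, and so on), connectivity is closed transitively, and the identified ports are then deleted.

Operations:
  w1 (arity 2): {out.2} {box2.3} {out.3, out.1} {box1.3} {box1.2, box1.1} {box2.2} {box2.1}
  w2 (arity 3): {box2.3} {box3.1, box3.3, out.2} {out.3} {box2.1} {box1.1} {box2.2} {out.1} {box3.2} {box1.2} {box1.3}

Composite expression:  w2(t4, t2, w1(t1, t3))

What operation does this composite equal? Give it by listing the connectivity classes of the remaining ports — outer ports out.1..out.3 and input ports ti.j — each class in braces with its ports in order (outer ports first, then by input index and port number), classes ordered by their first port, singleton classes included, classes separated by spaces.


{out.1} {out.2} {out.3} {t1.1, t1.2} {t1.3} {t2.1} {t2.2} {t2.3} {t3.1} {t3.2} {t3.3} {t4.1} {t4.2} {t4.3}

Substituting into w2 glues patterns; closure does the rest.
stage w1: inputs (t1, t3), connectivity {out.1, out.3} {out.2} {t1.1, t1.2} {t1.3} {t3.1} {t3.2} {t3.3}, out.j its boundary
stage w2: inputs (t4, t2, t1, t3), connectivity {out.1} {out.2} {out.3} {t1.1, t1.2} {t1.3} {t2.1} {t2.2} {t2.3} {t3.1} {t3.2} {t3.3} {t4.1} {t4.2} {t4.3}, out.j its boundary


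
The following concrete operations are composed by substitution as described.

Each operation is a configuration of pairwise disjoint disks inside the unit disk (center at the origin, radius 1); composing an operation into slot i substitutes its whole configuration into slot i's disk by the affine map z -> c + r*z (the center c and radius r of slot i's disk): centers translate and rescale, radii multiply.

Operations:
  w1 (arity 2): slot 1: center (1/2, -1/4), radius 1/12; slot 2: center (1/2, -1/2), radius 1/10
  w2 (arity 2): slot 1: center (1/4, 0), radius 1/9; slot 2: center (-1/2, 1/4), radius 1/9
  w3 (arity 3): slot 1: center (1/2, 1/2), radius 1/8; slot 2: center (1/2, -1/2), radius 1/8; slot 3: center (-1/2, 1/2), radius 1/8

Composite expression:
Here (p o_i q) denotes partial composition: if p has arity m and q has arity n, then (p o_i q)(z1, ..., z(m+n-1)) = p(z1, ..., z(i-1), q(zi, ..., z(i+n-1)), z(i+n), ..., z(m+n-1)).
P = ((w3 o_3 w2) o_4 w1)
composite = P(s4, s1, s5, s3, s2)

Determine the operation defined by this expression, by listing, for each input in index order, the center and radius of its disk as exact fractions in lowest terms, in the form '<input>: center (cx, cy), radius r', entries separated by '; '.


s1: center (1/2, -1/2), radius 1/8; s2: center (-5/9, 151/288), radius 1/720; s3: center (-5/9, 19/36), radius 1/864; s4: center (1/2, 1/2), radius 1/8; s5: center (-15/32, 1/2), radius 1/72

Nesting under w3 composes maps z -> c + r*z down each s-path.
for s4, the 1-step affine chain lands on center (1/2, 1/2), radius 1/8
for s1, the 1-step affine chain lands on center (1/2, -1/2), radius 1/8
for s5, the 2-step affine chain lands on center (-15/32, 1/2), radius 1/72
for s3, the 3-step affine chain lands on center (-5/9, 19/36), radius 1/864
for s2, the 3-step affine chain lands on center (-5/9, 151/288), radius 1/720


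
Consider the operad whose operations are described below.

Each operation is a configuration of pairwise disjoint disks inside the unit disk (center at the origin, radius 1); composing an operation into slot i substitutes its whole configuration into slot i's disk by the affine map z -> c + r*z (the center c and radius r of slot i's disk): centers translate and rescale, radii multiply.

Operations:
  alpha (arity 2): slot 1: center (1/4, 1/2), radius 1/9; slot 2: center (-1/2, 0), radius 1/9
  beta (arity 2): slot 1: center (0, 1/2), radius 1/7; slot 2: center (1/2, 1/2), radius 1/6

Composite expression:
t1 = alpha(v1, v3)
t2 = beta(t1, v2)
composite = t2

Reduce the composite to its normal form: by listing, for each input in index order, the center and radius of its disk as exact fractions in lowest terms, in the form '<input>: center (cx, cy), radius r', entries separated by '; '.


Each v-disk chains the slot maps above it in beta; radii multiply.
input v1: composing its 2 substitution steps yields center (1/28, 4/7), radius 1/63
input v3: composing its 2 substitution steps yields center (-1/14, 1/2), radius 1/63
input v2: composing its 1 substitution step yields center (1/2, 1/2), radius 1/6

v1: center (1/28, 4/7), radius 1/63; v2: center (1/2, 1/2), radius 1/6; v3: center (-1/14, 1/2), radius 1/63


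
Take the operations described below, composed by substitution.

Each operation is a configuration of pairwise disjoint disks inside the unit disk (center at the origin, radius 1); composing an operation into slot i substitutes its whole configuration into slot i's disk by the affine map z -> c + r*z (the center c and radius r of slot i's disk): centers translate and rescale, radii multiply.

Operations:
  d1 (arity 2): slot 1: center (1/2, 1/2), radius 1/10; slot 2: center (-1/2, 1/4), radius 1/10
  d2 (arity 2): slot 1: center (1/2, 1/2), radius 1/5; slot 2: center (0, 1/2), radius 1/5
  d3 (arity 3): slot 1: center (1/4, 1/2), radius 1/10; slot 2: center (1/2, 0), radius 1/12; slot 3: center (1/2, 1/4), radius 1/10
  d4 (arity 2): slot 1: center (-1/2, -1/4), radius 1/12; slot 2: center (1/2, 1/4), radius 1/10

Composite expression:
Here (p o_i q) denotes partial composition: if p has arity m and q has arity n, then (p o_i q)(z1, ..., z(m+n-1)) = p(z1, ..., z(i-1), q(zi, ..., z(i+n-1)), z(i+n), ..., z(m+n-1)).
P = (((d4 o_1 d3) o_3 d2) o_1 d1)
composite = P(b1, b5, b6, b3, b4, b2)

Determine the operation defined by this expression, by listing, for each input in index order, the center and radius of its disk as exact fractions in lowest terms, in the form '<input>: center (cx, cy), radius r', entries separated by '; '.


b1: center (-19/40, -49/240), radius 1/1200; b2: center (1/2, 1/4), radius 1/10; b3: center (-109/240, -9/40), radius 1/600; b4: center (-11/24, -9/40), radius 1/600; b5: center (-29/60, -33/160), radius 1/1200; b6: center (-11/24, -1/4), radius 1/144

Affine substitution under d4: radii multiply and b-centers shift.
input b1: composing its 3 substitution steps yields center (-19/40, -49/240), radius 1/1200
input b5: composing its 3 substitution steps yields center (-29/60, -33/160), radius 1/1200
input b6: composing its 2 substitution steps yields center (-11/24, -1/4), radius 1/144
input b3: composing its 3 substitution steps yields center (-109/240, -9/40), radius 1/600
input b4: composing its 3 substitution steps yields center (-11/24, -9/40), radius 1/600
input b2: composing its 1 substitution step yields center (1/2, 1/4), radius 1/10
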